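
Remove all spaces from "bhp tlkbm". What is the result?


Input string: 'bhp tlkbm'
Operation: remove all spaces
Words: 'bhp', 'tlkbm'
Join without spaces: bhptlkbm


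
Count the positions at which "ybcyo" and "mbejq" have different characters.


String 1: 'ybcyo'
String 2: 'mbejq'
Compare each position: pos 0: 'y'!='m', pos 1: 'b'=='b', pos 2: 'c'!='e', pos 3: 'y'!='j', pos 4: 'o'!='q'
Differing positions: 4
Hamming distance: 4


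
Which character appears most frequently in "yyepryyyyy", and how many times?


Input: 'yyepryyyyy'
Operation: tally each character
Counts: 'e':1, 'p':1, 'r':1, 'y':7
Maximum: 'y' appears 7 times


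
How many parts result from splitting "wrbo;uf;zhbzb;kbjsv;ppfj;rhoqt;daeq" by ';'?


Input string: 'wrbo;uf;zhbzb;kbjsv;ppfj;rhoqt;daeq'
Delimiter: ';'
Split result: 'wrbo', 'uf', 'zhbzb', 'kbjsv', 'ppfj', 'rhoqt', 'daeq'
Number of parts: 7


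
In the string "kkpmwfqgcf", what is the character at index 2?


Input string: 'kkpmwfqgcf'
Operation: get character at index 2
Index mapping: s[0]='k', s[1]='k', s[2]='p'
Result: 'p'


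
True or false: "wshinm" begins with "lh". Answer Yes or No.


Input string: 'wshinm'
Prefix to check: 'lh'
First 2 characters of input: 'ws'
Match: False
Result: No


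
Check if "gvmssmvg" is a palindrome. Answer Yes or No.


Input string: 'gvmssmvg'
Reversed: 'gvmssmvg'
Compare pairs: s[0]='g' vs s[7]='g' (match), s[1]='v' vs s[6]='v' (match), s[2]='m' vs s[5]='m' (match), s[3]='s' vs s[4]='s' (match)
Palindrome: Yes


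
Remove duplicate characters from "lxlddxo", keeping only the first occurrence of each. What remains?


Input: 'lxlddxo'
Operation: keep first occurrence of each character
Scan: s[0]='l' new -> keep; s[1]='x' new -> keep; s[2]='l' seen -> skip; s[3]='d' new -> keep; s[4]='d' seen -> skip; s[5]='x' seen -> skip; s[6]='o' new -> keep
Result: lxdo


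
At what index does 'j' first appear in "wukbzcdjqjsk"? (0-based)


Input string: 'wukbzcdjqjsk'
Target: 'j'
Scanning left to right: s[0]='w', s[1]='u', s[2]='k', s[3]='b', s[4]='z', s[5]='c', s[6]='d', s[7]='j'
First match at index: 7


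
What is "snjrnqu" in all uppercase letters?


Input string: 'snjrnqu'
Operation: convert each letter to uppercase
Mapping: 's'->'S', 'n'->'N', 'j'->'J', 'r'->'R', 'n'->'N', 'q'->'Q', 'u'->'U'
Result: SNJRNQU


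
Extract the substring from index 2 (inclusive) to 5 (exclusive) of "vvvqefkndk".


Input string: 'vvvqefkndk'
Operation: slice [2:5]
Extract characters: s[2]='v', s[3]='q', s[4]='e'
Result: vqe


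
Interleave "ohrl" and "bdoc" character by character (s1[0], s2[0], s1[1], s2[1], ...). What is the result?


String 1: 'ohrl'
String 2: 'bdoc'
Operation: alternate characters
Pairs: 'o'+'b', 'h'+'d', 'r'+'o', 'l'+'c'
Result: obhdrolc


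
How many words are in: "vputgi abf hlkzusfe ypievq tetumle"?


Input string: 'vputgi abf hlkzusfe ypievq tetumle'
Operation: split by spaces
Words found: 'vputgi', 'abf', 'hlkzusfe', 'ypievq', 'tetumle'
Word count: 5


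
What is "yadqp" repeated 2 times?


Input string: 'yadqp'
Operation: repeat 2 times
Concatenation: 'yadqp' + 'yadqp'
Result: yadqpyadqp


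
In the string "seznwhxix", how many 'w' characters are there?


Input string: 'seznwhxix'
Target character: 'w'
Scan each position: s[4]='w'
Matches found at indices: 4
Total: 1


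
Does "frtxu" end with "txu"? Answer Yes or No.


Input string: 'frtxu'
Suffix to check: 'txu'
Last 3 characters of input: 'txu'
Match: True
Result: Yes


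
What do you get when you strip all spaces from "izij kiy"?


Input string: 'izij kiy'
Operation: remove all spaces
Words: 'izij', 'kiy'
Join without spaces: izijkiy


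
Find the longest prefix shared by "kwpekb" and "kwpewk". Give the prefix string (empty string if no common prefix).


String 1: 'kwpekb'
String 2: 'kwpewk'
Compare position by position:
pos 0: 'k' vs 'k' match
pos 1: 'w' vs 'w' match
pos 2: 'p' vs 'p' match
pos 3: 'e' vs 'e' match
pos 4: 'k' vs 'w' differ -> stop
Longest common prefix: "kwpe" (length 4)


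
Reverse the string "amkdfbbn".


Input string: 'amkdfbbn'
Operation: reverse character order
Original order: 'a' -> 'm' -> 'k' -> 'd' -> 'f' -> 'b' -> 'b' -> 'n'
Reversed order: 'n' -> 'b' -> 'b' -> 'f' -> 'd' -> 'k' -> 'm' -> 'a'
Result: nbbfdkma


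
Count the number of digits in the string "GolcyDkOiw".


Input string: 'GolcyDkOiw'
Operation: count digit characters (0-9)
Scan: 'G', 'o', 'l', 'c', 'y', 'D', 'k', 'O', 'i', 'w'
Digits found: 0
Result: 0


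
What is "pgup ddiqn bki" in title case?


Input string: 'pgup ddiqn bki'
Operation: capitalize first letter of each word
Word transformations: 'pgup'->'Pgup', 'ddiqn'->'Ddiqn', 'bki'->'Bki'
Result: Pgup Ddiqn Bki


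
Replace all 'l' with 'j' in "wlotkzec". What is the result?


Input string: 'wlotkzec'
Operation: replace 'l' with 'j'
Positions of 'l': 1
After replacement: wjotkzec


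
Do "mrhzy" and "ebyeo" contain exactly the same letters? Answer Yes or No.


String 1: 'mrhzy' -> sorted: 'hmryz'
String 2: 'ebyeo' -> sorted: 'beeoy'
Compare sorted forms: 'hmryz' != 'beeoy'
Anagram: No


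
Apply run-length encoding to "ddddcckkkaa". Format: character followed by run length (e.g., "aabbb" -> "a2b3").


Input: 'ddddcckkkaa'
Operation: identify consecutive runs
Runs: 'dddd' -> d4, 'cc' -> c2, 'kkk' -> k3, 'aa' -> a2
Encoded: d4c2k3a2


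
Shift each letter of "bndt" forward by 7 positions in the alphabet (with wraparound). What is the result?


Input: 'bndt', shift = 7
Operation: for each letter, (position + 7) mod 26
Mapping: 'b'(1+7=8)->'i', 'n'(13+7=20)->'u', 'd'(3+7=10)->'k', 't'(19+7=26, 26 mod 26=0)->'a'
Result: iuka


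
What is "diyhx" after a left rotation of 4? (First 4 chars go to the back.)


Input: 'diyhx', shift = 4
Operation: split at index 4 and swap parts
Front part s[0:4] = 'diyh'
Back part s[4:] = 'x'
Rotated = back + front = 'x' + 'diyh'
Result: xdiyh


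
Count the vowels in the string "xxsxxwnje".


Input string: 'xxsxxwnje'
Operation: count vowels (a, e, i, o, u)
Scan: s[0]='x', s[1]='x', s[2]='s', s[3]='x', s[4]='x', s[5]='w', s[6]='n', s[7]='j', s[8]='e' (vowel)
Vowels found: 1
Result: 1


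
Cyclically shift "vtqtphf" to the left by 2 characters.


Input: 'vtqtphf', shift = 2
Operation: split at index 2 and swap parts
Front part s[0:2] = 'vt'
Back part s[2:] = 'qtphf'
Rotated = back + front = 'qtphf' + 'vt'
Result: qtphfvt


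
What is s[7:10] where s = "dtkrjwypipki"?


Input string: 'dtkrjwypipki'
Operation: slice [7:10]
Extract characters: s[7]='p', s[8]='i', s[9]='p'
Result: pip


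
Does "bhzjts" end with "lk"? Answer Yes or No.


Input string: 'bhzjts'
Suffix to check: 'lk'
Last 2 characters of input: 'ts'
Match: False
Result: No


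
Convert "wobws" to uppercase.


Input string: 'wobws'
Operation: convert each letter to uppercase
Mapping: 'w'->'W', 'o'->'O', 'b'->'B', 'w'->'W', 's'->'S'
Result: WOBWS


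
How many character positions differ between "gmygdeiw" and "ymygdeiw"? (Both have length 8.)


String 1: 'gmygdeiw'
String 2: 'ymygdeiw'
Compare each position: pos 0: 'g'!='y', pos 1: 'm'=='m', pos 2: 'y'=='y', pos 3: 'g'=='g', pos 4: 'd'=='d', pos 5: 'e'=='e', pos 6: 'i'=='i', pos 7: 'w'=='w'
Differing positions: 1
Hamming distance: 1


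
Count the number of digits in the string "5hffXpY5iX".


Input string: '5hffXpY5iX'
Operation: count digit characters (0-9)
Scan: '5'(digit), 'h', 'f', 'f', 'X', 'p', 'Y', '5'(digit), 'i', 'X'
Digits found: 2
Result: 2


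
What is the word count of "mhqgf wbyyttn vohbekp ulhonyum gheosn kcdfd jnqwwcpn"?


Input string: 'mhqgf wbyyttn vohbekp ulhonyum gheosn kcdfd jnqwwcpn'
Operation: split by spaces
Words found: 'mhqgf', 'wbyyttn', 'vohbekp', 'ulhonyum', 'gheosn', 'kcdfd', 'jnqwwcpn'
Word count: 7


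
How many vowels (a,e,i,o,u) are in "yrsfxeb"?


Input string: 'yrsfxeb'
Operation: count vowels (a, e, i, o, u)
Scan: s[0]='y', s[1]='r', s[2]='s', s[3]='f', s[4]='x', s[5]='e' (vowel), s[6]='b'
Vowels found: 1
Result: 1


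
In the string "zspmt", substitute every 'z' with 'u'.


Input string: 'zspmt'
Operation: replace 'z' with 'u'
Positions of 'z': 0
After replacement: uspmt


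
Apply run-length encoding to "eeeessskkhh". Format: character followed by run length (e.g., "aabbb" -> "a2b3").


Input: 'eeeessskkhh'
Operation: identify consecutive runs
Runs: 'eeee' -> e4, 'sss' -> s3, 'kk' -> k2, 'hh' -> h2
Encoded: e4s3k2h2


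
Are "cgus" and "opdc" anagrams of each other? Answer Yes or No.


String 1: 'cgus' -> sorted: 'cgsu'
String 2: 'opdc' -> sorted: 'cdop'
Compare sorted forms: 'cgsu' != 'cdop'
Anagram: No


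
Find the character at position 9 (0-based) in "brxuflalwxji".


Input string: 'brxuflalwxji'
Operation: get character at index 9
Index mapping: s[0]='b', s[1]='r', s[2]='x', s[3]='u', s[4]='f', s[5]='l', s[6]='a', s[7]='l', s[8]='w', s[9]='x'
Result: 'x'


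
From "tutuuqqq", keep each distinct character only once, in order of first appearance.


Input: 'tutuuqqq'
Operation: keep first occurrence of each character
Scan: s[0]='t' new -> keep; s[1]='u' new -> keep; s[2]='t' seen -> skip; s[3]='u' seen -> skip; s[4]='u' seen -> skip; s[5]='q' new -> keep; s[6]='q' seen -> skip; s[7]='q' seen -> skip
Result: tuq


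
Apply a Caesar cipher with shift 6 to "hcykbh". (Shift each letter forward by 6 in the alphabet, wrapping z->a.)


Input: 'hcykbh', shift = 6
Operation: for each letter, (position + 6) mod 26
Mapping: 'h'(7+6=13)->'n', 'c'(2+6=8)->'i', 'y'(24+6=30, 30 mod 26=4)->'e', 'k'(10+6=16)->'q', 'b'(1+6=7)->'h', 'h'(7+6=13)->'n'
Result: nieqhn


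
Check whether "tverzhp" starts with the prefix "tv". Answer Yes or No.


Input string: 'tverzhp'
Prefix to check: 'tv'
First 2 characters of input: 'tv'
Match: True
Result: Yes


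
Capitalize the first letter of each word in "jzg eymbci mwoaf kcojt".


Input string: 'jzg eymbci mwoaf kcojt'
Operation: capitalize first letter of each word
Word transformations: 'jzg'->'Jzg', 'eymbci'->'Eymbci', 'mwoaf'->'Mwoaf', 'kcojt'->'Kcojt'
Result: Jzg Eymbci Mwoaf Kcojt


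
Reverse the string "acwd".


Input string: 'acwd'
Operation: reverse character order
Original order: 'a' -> 'c' -> 'w' -> 'd'
Reversed order: 'd' -> 'w' -> 'c' -> 'a'
Result: dwca


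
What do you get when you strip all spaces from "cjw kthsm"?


Input string: 'cjw kthsm'
Operation: remove all spaces
Words: 'cjw', 'kthsm'
Join without spaces: cjwkthsm


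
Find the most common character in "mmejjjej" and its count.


Input: 'mmejjjej'
Operation: tally each character
Counts: 'e':2, 'j':4, 'm':2
Maximum: 'j' appears 4 times


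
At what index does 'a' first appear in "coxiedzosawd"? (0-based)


Input string: 'coxiedzosawd'
Target: 'a'
Scanning left to right: s[0]='c', s[1]='o', s[2]='x', s[3]='i', s[4]='e', s[5]='d', s[6]='z', s[7]='o', s[8]='s', s[9]='a'
First match at index: 9


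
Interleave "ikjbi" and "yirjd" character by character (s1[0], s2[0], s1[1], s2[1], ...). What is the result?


String 1: 'ikjbi'
String 2: 'yirjd'
Operation: alternate characters
Pairs: 'i'+'y', 'k'+'i', 'j'+'r', 'b'+'j', 'i'+'d'
Result: iykijrbjid


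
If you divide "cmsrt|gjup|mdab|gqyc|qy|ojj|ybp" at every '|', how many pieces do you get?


Input string: 'cmsrt|gjup|mdab|gqyc|qy|ojj|ybp'
Delimiter: '|'
Split result: 'cmsrt', 'gjup', 'mdab', 'gqyc', 'qy', 'ojj', 'ybp'
Number of parts: 7


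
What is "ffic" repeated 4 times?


Input string: 'ffic'
Operation: repeat 4 times
Concatenation: 'ffic' + 'ffic' + 'ffic' + 'ffic'
Result: fficfficfficffic


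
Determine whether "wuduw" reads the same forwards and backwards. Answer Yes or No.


Input string: 'wuduw'
Reversed: 'wuduw'
Compare pairs: s[0]='w' vs s[4]='w' (match), s[1]='u' vs s[3]='u' (match)
Palindrome: Yes


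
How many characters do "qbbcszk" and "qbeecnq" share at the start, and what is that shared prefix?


String 1: 'qbbcszk'
String 2: 'qbeecnq'
Compare position by position:
pos 0: 'q' vs 'q' match
pos 1: 'b' vs 'b' match
pos 2: 'b' vs 'e' differ -> stop
Longest common prefix: "qb" (length 2)


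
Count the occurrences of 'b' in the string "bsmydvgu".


Input string: 'bsmydvgu'
Target character: 'b'
Scan each position: s[0]='b'
Matches found at indices: 0
Total: 1


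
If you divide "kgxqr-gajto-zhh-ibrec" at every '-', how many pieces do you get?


Input string: 'kgxqr-gajto-zhh-ibrec'
Delimiter: '-'
Split result: 'kgxqr', 'gajto', 'zhh', 'ibrec'
Number of parts: 4


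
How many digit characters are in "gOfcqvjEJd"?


Input string: 'gOfcqvjEJd'
Operation: count digit characters (0-9)
Scan: 'g', 'O', 'f', 'c', 'q', 'v', 'j', 'E', 'J', 'd'
Digits found: 0
Result: 0


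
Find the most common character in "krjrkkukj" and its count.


Input: 'krjrkkukj'
Operation: tally each character
Counts: 'j':2, 'k':4, 'r':2, 'u':1
Maximum: 'k' appears 4 times


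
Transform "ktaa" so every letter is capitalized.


Input string: 'ktaa'
Operation: convert each letter to uppercase
Mapping: 'k'->'K', 't'->'T', 'a'->'A', 'a'->'A'
Result: KTAA


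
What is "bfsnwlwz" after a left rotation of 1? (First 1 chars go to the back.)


Input: 'bfsnwlwz', shift = 1
Operation: split at index 1 and swap parts
Front part s[0:1] = 'b'
Back part s[1:] = 'fsnwlwz'
Rotated = back + front = 'fsnwlwz' + 'b'
Result: fsnwlwzb


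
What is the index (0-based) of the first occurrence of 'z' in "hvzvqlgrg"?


Input string: 'hvzvqlgrg'
Target: 'z'
Scanning left to right: s[0]='h', s[1]='v', s[2]='z'
First match at index: 2


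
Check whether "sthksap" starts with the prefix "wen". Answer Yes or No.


Input string: 'sthksap'
Prefix to check: 'wen'
First 3 characters of input: 'sth'
Match: False
Result: No


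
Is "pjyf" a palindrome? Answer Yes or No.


Input string: 'pjyf'
Reversed: 'fyjp'
Compare pairs: s[0]='p' vs s[3]='f' (mismatch), s[1]='j' vs s[2]='y' (mismatch)
Palindrome: No


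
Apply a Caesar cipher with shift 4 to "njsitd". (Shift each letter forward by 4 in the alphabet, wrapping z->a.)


Input: 'njsitd', shift = 4
Operation: for each letter, (position + 4) mod 26
Mapping: 'n'(13+4=17)->'r', 'j'(9+4=13)->'n', 's'(18+4=22)->'w', 'i'(8+4=12)->'m', 't'(19+4=23)->'x', 'd'(3+4=7)->'h'
Result: rnwmxh


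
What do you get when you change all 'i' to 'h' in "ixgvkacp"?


Input string: 'ixgvkacp'
Operation: replace 'i' with 'h'
Positions of 'i': 0
After replacement: hxgvkacp


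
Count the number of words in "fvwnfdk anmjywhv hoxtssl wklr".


Input string: 'fvwnfdk anmjywhv hoxtssl wklr'
Operation: split by spaces
Words found: 'fvwnfdk', 'anmjywhv', 'hoxtssl', 'wklr'
Word count: 4


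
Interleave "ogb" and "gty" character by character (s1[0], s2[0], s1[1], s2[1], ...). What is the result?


String 1: 'ogb'
String 2: 'gty'
Operation: alternate characters
Pairs: 'o'+'g', 'g'+'t', 'b'+'y'
Result: oggtby


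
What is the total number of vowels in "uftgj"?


Input string: 'uftgj'
Operation: count vowels (a, e, i, o, u)
Scan: s[0]='u' (vowel), s[1]='f', s[2]='t', s[3]='g', s[4]='j'
Vowels found: 1
Result: 1


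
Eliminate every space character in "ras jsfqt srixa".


Input string: 'ras jsfqt srixa'
Operation: remove all spaces
Words: 'ras', 'jsfqt', 'srixa'
Join without spaces: rasjsfqtsrixa


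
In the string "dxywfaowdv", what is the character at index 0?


Input string: 'dxywfaowdv'
Operation: get character at index 0
Index mapping: s[0]='d'
Result: 'd'


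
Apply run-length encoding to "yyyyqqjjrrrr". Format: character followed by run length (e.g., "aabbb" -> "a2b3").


Input: 'yyyyqqjjrrrr'
Operation: identify consecutive runs
Runs: 'yyyy' -> y4, 'qq' -> q2, 'jj' -> j2, 'rrrr' -> r4
Encoded: y4q2j2r4


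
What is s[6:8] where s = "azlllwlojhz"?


Input string: 'azlllwlojhz'
Operation: slice [6:8]
Extract characters: s[6]='l', s[7]='o'
Result: lo


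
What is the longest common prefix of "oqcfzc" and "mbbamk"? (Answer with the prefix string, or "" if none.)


String 1: 'oqcfzc'
String 2: 'mbbamk'
Compare position by position:
pos 0: 'o' vs 'm' differ -> stop
Longest common prefix: "" (length 0)


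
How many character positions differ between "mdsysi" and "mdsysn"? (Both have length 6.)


String 1: 'mdsysi'
String 2: 'mdsysn'
Compare each position: pos 0: 'm'=='m', pos 1: 'd'=='d', pos 2: 's'=='s', pos 3: 'y'=='y', pos 4: 's'=='s', pos 5: 'i'!='n'
Differing positions: 1
Hamming distance: 1


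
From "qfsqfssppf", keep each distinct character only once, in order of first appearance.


Input: 'qfsqfssppf'
Operation: keep first occurrence of each character
Scan: s[0]='q' new -> keep; s[1]='f' new -> keep; s[2]='s' new -> keep; s[3]='q' seen -> skip; s[4]='f' seen -> skip; s[5]='s' seen -> skip; s[6]='s' seen -> skip; s[7]='p' new -> keep; s[8]='p' seen -> skip; s[9]='f' seen -> skip
Result: qfsp


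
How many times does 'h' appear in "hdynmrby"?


Input string: 'hdynmrby'
Target character: 'h'
Scan each position: s[0]='h'
Matches found at indices: 0
Total: 1


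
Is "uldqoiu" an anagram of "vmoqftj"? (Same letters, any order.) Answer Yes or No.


String 1: 'vmoqftj' -> sorted: 'fjmoqtv'
String 2: 'uldqoiu' -> sorted: 'diloquu'
Compare sorted forms: 'fjmoqtv' != 'diloquu'
Anagram: No


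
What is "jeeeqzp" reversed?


Input string: 'jeeeqzp'
Operation: reverse character order
Original order: 'j' -> 'e' -> 'e' -> 'e' -> 'q' -> 'z' -> 'p'
Reversed order: 'p' -> 'z' -> 'q' -> 'e' -> 'e' -> 'e' -> 'j'
Result: pzqeeej


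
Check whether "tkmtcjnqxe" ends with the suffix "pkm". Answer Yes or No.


Input string: 'tkmtcjnqxe'
Suffix to check: 'pkm'
Last 3 characters of input: 'qxe'
Match: False
Result: No


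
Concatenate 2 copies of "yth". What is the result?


Input string: 'yth'
Operation: repeat 2 times
Concatenation: 'yth' + 'yth'
Result: ythyth


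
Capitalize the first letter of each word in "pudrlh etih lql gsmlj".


Input string: 'pudrlh etih lql gsmlj'
Operation: capitalize first letter of each word
Word transformations: 'pudrlh'->'Pudrlh', 'etih'->'Etih', 'lql'->'Lql', 'gsmlj'->'Gsmlj'
Result: Pudrlh Etih Lql Gsmlj


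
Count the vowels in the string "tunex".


Input string: 'tunex'
Operation: count vowels (a, e, i, o, u)
Scan: s[0]='t', s[1]='u' (vowel), s[2]='n', s[3]='e' (vowel), s[4]='x'
Vowels found: 2
Result: 2


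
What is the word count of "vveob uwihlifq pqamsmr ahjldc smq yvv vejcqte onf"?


Input string: 'vveob uwihlifq pqamsmr ahjldc smq yvv vejcqte onf'
Operation: split by spaces
Words found: 'vveob', 'uwihlifq', 'pqamsmr', 'ahjldc', 'smq', 'yvv', 'vejcqte', 'onf'
Word count: 8


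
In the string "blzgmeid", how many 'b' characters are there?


Input string: 'blzgmeid'
Target character: 'b'
Scan each position: s[0]='b'
Matches found at indices: 0
Total: 1


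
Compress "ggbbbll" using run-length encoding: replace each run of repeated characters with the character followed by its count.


Input: 'ggbbbll'
Operation: identify consecutive runs
Runs: 'gg' -> g2, 'bbb' -> b3, 'll' -> l2
Encoded: g2b3l2


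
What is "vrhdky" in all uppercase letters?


Input string: 'vrhdky'
Operation: convert each letter to uppercase
Mapping: 'v'->'V', 'r'->'R', 'h'->'H', 'd'->'D', 'k'->'K', 'y'->'Y'
Result: VRHDKY


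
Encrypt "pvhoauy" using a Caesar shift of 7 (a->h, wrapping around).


Input: 'pvhoauy', shift = 7
Operation: for each letter, (position + 7) mod 26
Mapping: 'p'(15+7=22)->'w', 'v'(21+7=28, 28 mod 26=2)->'c', 'h'(7+7=14)->'o', 'o'(14+7=21)->'v', 'a'(0+7=7)->'h', 'u'(20+7=27, 27 mod 26=1)->'b', 'y'(24+7=31, 31 mod 26=5)->'f'
Result: wcovhbf


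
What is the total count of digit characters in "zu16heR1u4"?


Input string: 'zu16heR1u4'
Operation: count digit characters (0-9)
Scan: 'z', 'u', '1'(digit), '6'(digit), 'h', 'e', 'R', '1'(digit), 'u', '4'(digit)
Digits found: 4
Result: 4


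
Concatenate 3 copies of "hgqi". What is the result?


Input string: 'hgqi'
Operation: repeat 3 times
Concatenation: 'hgqi' + 'hgqi' + 'hgqi'
Result: hgqihgqihgqi


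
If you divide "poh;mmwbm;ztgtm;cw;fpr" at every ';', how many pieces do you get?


Input string: 'poh;mmwbm;ztgtm;cw;fpr'
Delimiter: ';'
Split result: 'poh', 'mmwbm', 'ztgtm', 'cw', 'fpr'
Number of parts: 5


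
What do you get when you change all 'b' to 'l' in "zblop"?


Input string: 'zblop'
Operation: replace 'b' with 'l'
Positions of 'b': 1
After replacement: zllop


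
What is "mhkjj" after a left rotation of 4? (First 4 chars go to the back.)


Input: 'mhkjj', shift = 4
Operation: split at index 4 and swap parts
Front part s[0:4] = 'mhkj'
Back part s[4:] = 'j'
Rotated = back + front = 'j' + 'mhkj'
Result: jmhkj


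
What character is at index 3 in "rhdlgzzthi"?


Input string: 'rhdlgzzthi'
Operation: get character at index 3
Index mapping: s[0]='r', s[1]='h', s[2]='d', s[3]='l'
Result: 'l'


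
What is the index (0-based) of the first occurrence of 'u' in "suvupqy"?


Input string: 'suvupqy'
Target: 'u'
Scanning left to right: s[0]='s', s[1]='u'
First match at index: 1


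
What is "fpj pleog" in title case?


Input string: 'fpj pleog'
Operation: capitalize first letter of each word
Word transformations: 'fpj'->'Fpj', 'pleog'->'Pleog'
Result: Fpj Pleog


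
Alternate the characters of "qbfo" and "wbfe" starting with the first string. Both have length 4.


String 1: 'qbfo'
String 2: 'wbfe'
Operation: alternate characters
Pairs: 'q'+'w', 'b'+'b', 'f'+'f', 'o'+'e'
Result: qwbbffoe


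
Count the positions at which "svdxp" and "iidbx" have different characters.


String 1: 'svdxp'
String 2: 'iidbx'
Compare each position: pos 0: 's'!='i', pos 1: 'v'!='i', pos 2: 'd'=='d', pos 3: 'x'!='b', pos 4: 'p'!='x'
Differing positions: 4
Hamming distance: 4


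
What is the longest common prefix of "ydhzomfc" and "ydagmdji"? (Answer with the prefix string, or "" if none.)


String 1: 'ydhzomfc'
String 2: 'ydagmdji'
Compare position by position:
pos 0: 'y' vs 'y' match
pos 1: 'd' vs 'd' match
pos 2: 'h' vs 'a' differ -> stop
Longest common prefix: "yd" (length 2)


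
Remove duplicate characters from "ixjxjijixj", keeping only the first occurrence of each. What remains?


Input: 'ixjxjijixj'
Operation: keep first occurrence of each character
Scan: s[0]='i' new -> keep; s[1]='x' new -> keep; s[2]='j' new -> keep; s[3]='x' seen -> skip; s[4]='j' seen -> skip; s[5]='i' seen -> skip; s[6]='j' seen -> skip; s[7]='i' seen -> skip; s[8]='x' seen -> skip; s[9]='j' seen -> skip
Result: ixj


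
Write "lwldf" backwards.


Input string: 'lwldf'
Operation: reverse character order
Original order: 'l' -> 'w' -> 'l' -> 'd' -> 'f'
Reversed order: 'f' -> 'd' -> 'l' -> 'w' -> 'l'
Result: fdlwl


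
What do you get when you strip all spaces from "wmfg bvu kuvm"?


Input string: 'wmfg bvu kuvm'
Operation: remove all spaces
Words: 'wmfg', 'bvu', 'kuvm'
Join without spaces: wmfgbvukuvm


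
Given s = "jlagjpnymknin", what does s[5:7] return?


Input string: 'jlagjpnymknin'
Operation: slice [5:7]
Extract characters: s[5]='p', s[6]='n'
Result: pn


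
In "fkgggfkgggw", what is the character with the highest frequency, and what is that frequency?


Input: 'fkgggfkgggw'
Operation: tally each character
Counts: 'f':2, 'g':6, 'k':2, 'w':1
Maximum: 'g' appears 6 times


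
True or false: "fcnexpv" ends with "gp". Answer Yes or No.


Input string: 'fcnexpv'
Suffix to check: 'gp'
Last 2 characters of input: 'pv'
Match: False
Result: No


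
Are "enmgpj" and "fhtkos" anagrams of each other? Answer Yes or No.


String 1: 'enmgpj' -> sorted: 'egjmnp'
String 2: 'fhtkos' -> sorted: 'fhkost'
Compare sorted forms: 'egjmnp' != 'fhkost'
Anagram: No


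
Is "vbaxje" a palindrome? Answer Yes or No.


Input string: 'vbaxje'
Reversed: 'ejxabv'
Compare pairs: s[0]='v' vs s[5]='e' (mismatch), s[1]='b' vs s[4]='j' (mismatch), s[2]='a' vs s[3]='x' (mismatch)
Palindrome: No


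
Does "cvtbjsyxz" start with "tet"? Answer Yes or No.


Input string: 'cvtbjsyxz'
Prefix to check: 'tet'
First 3 characters of input: 'cvt'
Match: False
Result: No


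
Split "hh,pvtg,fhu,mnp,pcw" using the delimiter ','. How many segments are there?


Input string: 'hh,pvtg,fhu,mnp,pcw'
Delimiter: ','
Split result: 'hh', 'pvtg', 'fhu', 'mnp', 'pcw'
Number of parts: 5


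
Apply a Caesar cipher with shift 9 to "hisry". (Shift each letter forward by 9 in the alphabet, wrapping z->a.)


Input: 'hisry', shift = 9
Operation: for each letter, (position + 9) mod 26
Mapping: 'h'(7+9=16)->'q', 'i'(8+9=17)->'r', 's'(18+9=27, 27 mod 26=1)->'b', 'r'(17+9=26, 26 mod 26=0)->'a', 'y'(24+9=33, 33 mod 26=7)->'h'
Result: qrbah


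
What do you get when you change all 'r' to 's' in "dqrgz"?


Input string: 'dqrgz'
Operation: replace 'r' with 's'
Positions of 'r': 2
After replacement: dqsgz


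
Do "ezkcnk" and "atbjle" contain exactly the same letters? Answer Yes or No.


String 1: 'ezkcnk' -> sorted: 'cekknz'
String 2: 'atbjle' -> sorted: 'abejlt'
Compare sorted forms: 'cekknz' != 'abejlt'
Anagram: No


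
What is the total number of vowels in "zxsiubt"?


Input string: 'zxsiubt'
Operation: count vowels (a, e, i, o, u)
Scan: s[0]='z', s[1]='x', s[2]='s', s[3]='i' (vowel), s[4]='u' (vowel), s[5]='b', s[6]='t'
Vowels found: 2
Result: 2


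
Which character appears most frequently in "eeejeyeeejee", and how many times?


Input: 'eeejeyeeejee'
Operation: tally each character
Counts: 'e':9, 'j':2, 'y':1
Maximum: 'e' appears 9 times


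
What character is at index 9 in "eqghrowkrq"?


Input string: 'eqghrowkrq'
Operation: get character at index 9
Index mapping: s[0]='e', s[1]='q', s[2]='g', s[3]='h', s[4]='r', s[5]='o', s[6]='w', s[7]='k', s[8]='r', s[9]='q'
Result: 'q'


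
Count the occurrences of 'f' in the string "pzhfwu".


Input string: 'pzhfwu'
Target character: 'f'
Scan each position: s[3]='f'
Matches found at indices: 3
Total: 1


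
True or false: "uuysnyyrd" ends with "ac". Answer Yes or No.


Input string: 'uuysnyyrd'
Suffix to check: 'ac'
Last 2 characters of input: 'rd'
Match: False
Result: No


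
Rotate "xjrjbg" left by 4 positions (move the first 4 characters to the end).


Input: 'xjrjbg', shift = 4
Operation: split at index 4 and swap parts
Front part s[0:4] = 'xjrj'
Back part s[4:] = 'bg'
Rotated = back + front = 'bg' + 'xjrj'
Result: bgxjrj


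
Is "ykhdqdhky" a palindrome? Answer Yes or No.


Input string: 'ykhdqdhky'
Reversed: 'ykhdqdhky'
Compare pairs: s[0]='y' vs s[8]='y' (match), s[1]='k' vs s[7]='k' (match), s[2]='h' vs s[6]='h' (match), s[3]='d' vs s[5]='d' (match)
Palindrome: Yes


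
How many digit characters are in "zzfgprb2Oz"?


Input string: 'zzfgprb2Oz'
Operation: count digit characters (0-9)
Scan: 'z', 'z', 'f', 'g', 'p', 'r', 'b', '2'(digit), 'O', 'z'
Digits found: 1
Result: 1


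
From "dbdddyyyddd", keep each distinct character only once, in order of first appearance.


Input: 'dbdddyyyddd'
Operation: keep first occurrence of each character
Scan: s[0]='d' new -> keep; s[1]='b' new -> keep; s[2]='d' seen -> skip; s[3]='d' seen -> skip; s[4]='d' seen -> skip; s[5]='y' new -> keep; s[6]='y' seen -> skip; s[7]='y' seen -> skip; s[8]='d' seen -> skip; s[9]='d' seen -> skip; s[10]='d' seen -> skip
Result: dby


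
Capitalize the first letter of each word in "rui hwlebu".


Input string: 'rui hwlebu'
Operation: capitalize first letter of each word
Word transformations: 'rui'->'Rui', 'hwlebu'->'Hwlebu'
Result: Rui Hwlebu


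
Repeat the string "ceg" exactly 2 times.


Input string: 'ceg'
Operation: repeat 2 times
Concatenation: 'ceg' + 'ceg'
Result: cegceg


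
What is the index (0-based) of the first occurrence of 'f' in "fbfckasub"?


Input string: 'fbfckasub'
Target: 'f'
Scanning left to right: s[0]='f'
First match at index: 0


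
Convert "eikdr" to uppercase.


Input string: 'eikdr'
Operation: convert each letter to uppercase
Mapping: 'e'->'E', 'i'->'I', 'k'->'K', 'd'->'D', 'r'->'R'
Result: EIKDR


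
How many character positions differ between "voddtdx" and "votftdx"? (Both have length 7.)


String 1: 'voddtdx'
String 2: 'votftdx'
Compare each position: pos 0: 'v'=='v', pos 1: 'o'=='o', pos 2: 'd'!='t', pos 3: 'd'!='f', pos 4: 't'=='t', pos 5: 'd'=='d', pos 6: 'x'=='x'
Differing positions: 2
Hamming distance: 2


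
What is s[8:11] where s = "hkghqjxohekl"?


Input string: 'hkghqjxohekl'
Operation: slice [8:11]
Extract characters: s[8]='h', s[9]='e', s[10]='k'
Result: hek


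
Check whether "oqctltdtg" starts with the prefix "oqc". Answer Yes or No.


Input string: 'oqctltdtg'
Prefix to check: 'oqc'
First 3 characters of input: 'oqc'
Match: True
Result: Yes


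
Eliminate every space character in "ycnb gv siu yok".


Input string: 'ycnb gv siu yok'
Operation: remove all spaces
Words: 'ycnb', 'gv', 'siu', 'yok'
Join without spaces: ycnbgvsiuyok


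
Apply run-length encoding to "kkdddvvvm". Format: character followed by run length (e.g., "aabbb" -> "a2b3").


Input: 'kkdddvvvm'
Operation: identify consecutive runs
Runs: 'kk' -> k2, 'ddd' -> d3, 'vvv' -> v3, 'm' -> m1
Encoded: k2d3v3m1


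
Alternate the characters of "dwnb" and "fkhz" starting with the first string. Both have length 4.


String 1: 'dwnb'
String 2: 'fkhz'
Operation: alternate characters
Pairs: 'd'+'f', 'w'+'k', 'n'+'h', 'b'+'z'
Result: dfwknhbz


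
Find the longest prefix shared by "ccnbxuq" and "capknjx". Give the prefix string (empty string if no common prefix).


String 1: 'ccnbxuq'
String 2: 'capknjx'
Compare position by position:
pos 0: 'c' vs 'c' match
pos 1: 'c' vs 'a' differ -> stop
Longest common prefix: "c" (length 1)


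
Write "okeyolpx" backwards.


Input string: 'okeyolpx'
Operation: reverse character order
Original order: 'o' -> 'k' -> 'e' -> 'y' -> 'o' -> 'l' -> 'p' -> 'x'
Reversed order: 'x' -> 'p' -> 'l' -> 'o' -> 'y' -> 'e' -> 'k' -> 'o'
Result: xployeko


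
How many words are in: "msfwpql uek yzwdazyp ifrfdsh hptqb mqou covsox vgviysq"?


Input string: 'msfwpql uek yzwdazyp ifrfdsh hptqb mqou covsox vgviysq'
Operation: split by spaces
Words found: 'msfwpql', 'uek', 'yzwdazyp', 'ifrfdsh', 'hptqb', 'mqou', 'covsox', 'vgviysq'
Word count: 8


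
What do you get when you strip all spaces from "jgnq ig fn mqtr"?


Input string: 'jgnq ig fn mqtr'
Operation: remove all spaces
Words: 'jgnq', 'ig', 'fn', 'mqtr'
Join without spaces: jgnqigfnmqtr


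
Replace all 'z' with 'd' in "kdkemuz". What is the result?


Input string: 'kdkemuz'
Operation: replace 'z' with 'd'
Positions of 'z': 6
After replacement: kdkemud


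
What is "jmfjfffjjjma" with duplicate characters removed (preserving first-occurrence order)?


Input: 'jmfjfffjjjma'
Operation: keep first occurrence of each character
Scan: s[0]='j' new -> keep; s[1]='m' new -> keep; s[2]='f' new -> keep; s[3]='j' seen -> skip; s[4]='f' seen -> skip; s[5]='f' seen -> skip; s[6]='f' seen -> skip; s[7]='j' seen -> skip; s[8]='j' seen -> skip; s[9]='j' seen -> skip; s[10]='m' seen -> skip; s[11]='a' new -> keep
Result: jmfa


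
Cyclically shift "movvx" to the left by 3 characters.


Input: 'movvx', shift = 3
Operation: split at index 3 and swap parts
Front part s[0:3] = 'mov'
Back part s[3:] = 'vx'
Rotated = back + front = 'vx' + 'mov'
Result: vxmov


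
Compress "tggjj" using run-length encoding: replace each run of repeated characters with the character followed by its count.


Input: 'tggjj'
Operation: identify consecutive runs
Runs: 't' -> t1, 'gg' -> g2, 'jj' -> j2
Encoded: t1g2j2


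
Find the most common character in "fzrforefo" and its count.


Input: 'fzrforefo'
Operation: tally each character
Counts: 'e':1, 'f':3, 'o':2, 'r':2, 'z':1
Maximum: 'f' appears 3 times


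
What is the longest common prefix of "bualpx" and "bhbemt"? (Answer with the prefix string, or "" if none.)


String 1: 'bualpx'
String 2: 'bhbemt'
Compare position by position:
pos 0: 'b' vs 'b' match
pos 1: 'u' vs 'h' differ -> stop
Longest common prefix: "b" (length 1)


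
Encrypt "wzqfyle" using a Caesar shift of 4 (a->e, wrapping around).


Input: 'wzqfyle', shift = 4
Operation: for each letter, (position + 4) mod 26
Mapping: 'w'(22+4=26, 26 mod 26=0)->'a', 'z'(25+4=29, 29 mod 26=3)->'d', 'q'(16+4=20)->'u', 'f'(5+4=9)->'j', 'y'(24+4=28, 28 mod 26=2)->'c', 'l'(11+4=15)->'p', 'e'(4+4=8)->'i'
Result: adujcpi


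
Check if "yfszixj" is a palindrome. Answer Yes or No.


Input string: 'yfszixj'
Reversed: 'jxizsfy'
Compare pairs: s[0]='y' vs s[6]='j' (mismatch), s[1]='f' vs s[5]='x' (mismatch), s[2]='s' vs s[4]='i' (mismatch)
Palindrome: No


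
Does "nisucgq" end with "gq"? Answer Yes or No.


Input string: 'nisucgq'
Suffix to check: 'gq'
Last 2 characters of input: 'gq'
Match: True
Result: Yes


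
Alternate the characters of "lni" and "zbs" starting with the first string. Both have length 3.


String 1: 'lni'
String 2: 'zbs'
Operation: alternate characters
Pairs: 'l'+'z', 'n'+'b', 'i'+'s'
Result: lznbis


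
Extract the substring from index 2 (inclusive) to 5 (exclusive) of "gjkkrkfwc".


Input string: 'gjkkrkfwc'
Operation: slice [2:5]
Extract characters: s[2]='k', s[3]='k', s[4]='r'
Result: kkr


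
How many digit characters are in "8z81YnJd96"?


Input string: '8z81YnJd96'
Operation: count digit characters (0-9)
Scan: '8'(digit), 'z', '8'(digit), '1'(digit), 'Y', 'n', 'J', 'd', '9'(digit), '6'(digit)
Digits found: 5
Result: 5


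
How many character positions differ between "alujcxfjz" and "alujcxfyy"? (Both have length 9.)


String 1: 'alujcxfjz'
String 2: 'alujcxfyy'
Compare each position: pos 0: 'a'=='a', pos 1: 'l'=='l', pos 2: 'u'=='u', pos 3: 'j'=='j', pos 4: 'c'=='c', pos 5: 'x'=='x', pos 6: 'f'=='f', pos 7: 'j'!='y', pos 8: 'z'!='y'
Differing positions: 2
Hamming distance: 2


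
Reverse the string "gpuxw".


Input string: 'gpuxw'
Operation: reverse character order
Original order: 'g' -> 'p' -> 'u' -> 'x' -> 'w'
Reversed order: 'w' -> 'x' -> 'u' -> 'p' -> 'g'
Result: wxupg


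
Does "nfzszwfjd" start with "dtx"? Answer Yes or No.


Input string: 'nfzszwfjd'
Prefix to check: 'dtx'
First 3 characters of input: 'nfz'
Match: False
Result: No


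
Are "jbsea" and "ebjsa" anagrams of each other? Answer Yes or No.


String 1: 'jbsea' -> sorted: 'abejs'
String 2: 'ebjsa' -> sorted: 'abejs'
Compare sorted forms: 'abejs' == 'abejs'
Anagram: Yes


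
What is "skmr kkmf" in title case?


Input string: 'skmr kkmf'
Operation: capitalize first letter of each word
Word transformations: 'skmr'->'Skmr', 'kkmf'->'Kkmf'
Result: Skmr Kkmf


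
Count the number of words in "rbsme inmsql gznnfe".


Input string: 'rbsme inmsql gznnfe'
Operation: split by spaces
Words found: 'rbsme', 'inmsql', 'gznnfe'
Word count: 3


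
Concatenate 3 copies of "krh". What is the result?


Input string: 'krh'
Operation: repeat 3 times
Concatenation: 'krh' + 'krh' + 'krh'
Result: krhkrhkrh


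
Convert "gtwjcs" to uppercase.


Input string: 'gtwjcs'
Operation: convert each letter to uppercase
Mapping: 'g'->'G', 't'->'T', 'w'->'W', 'j'->'J', 'c'->'C', 's'->'S'
Result: GTWJCS


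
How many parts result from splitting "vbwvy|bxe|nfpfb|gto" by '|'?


Input string: 'vbwvy|bxe|nfpfb|gto'
Delimiter: '|'
Split result: 'vbwvy', 'bxe', 'nfpfb', 'gto'
Number of parts: 4


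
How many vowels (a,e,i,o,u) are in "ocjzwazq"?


Input string: 'ocjzwazq'
Operation: count vowels (a, e, i, o, u)
Scan: s[0]='o' (vowel), s[1]='c', s[2]='j', s[3]='z', s[4]='w', s[5]='a' (vowel), s[6]='z', s[7]='q'
Vowels found: 2
Result: 2


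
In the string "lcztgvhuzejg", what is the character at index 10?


Input string: 'lcztgvhuzejg'
Operation: get character at index 10
Index mapping: s[0]='l', s[1]='c', s[2]='z', s[3]='t', s[4]='g', s[5]='v', s[6]='h', s[7]='u', s[8]='z', s[9]='e', s[10]='j'
Result: 'j'


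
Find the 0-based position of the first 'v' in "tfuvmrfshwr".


Input string: 'tfuvmrfshwr'
Target: 'v'
Scanning left to right: s[0]='t', s[1]='f', s[2]='u', s[3]='v'
First match at index: 3


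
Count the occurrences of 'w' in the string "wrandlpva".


Input string: 'wrandlpva'
Target character: 'w'
Scan each position: s[0]='w'
Matches found at indices: 0
Total: 1


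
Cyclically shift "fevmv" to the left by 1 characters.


Input: 'fevmv', shift = 1
Operation: split at index 1 and swap parts
Front part s[0:1] = 'f'
Back part s[1:] = 'evmv'
Rotated = back + front = 'evmv' + 'f'
Result: evmvf


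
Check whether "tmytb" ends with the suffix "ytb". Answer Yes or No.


Input string: 'tmytb'
Suffix to check: 'ytb'
Last 3 characters of input: 'ytb'
Match: True
Result: Yes


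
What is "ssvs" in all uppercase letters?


Input string: 'ssvs'
Operation: convert each letter to uppercase
Mapping: 's'->'S', 's'->'S', 'v'->'V', 's'->'S'
Result: SSVS


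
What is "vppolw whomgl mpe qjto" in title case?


Input string: 'vppolw whomgl mpe qjto'
Operation: capitalize first letter of each word
Word transformations: 'vppolw'->'Vppolw', 'whomgl'->'Whomgl', 'mpe'->'Mpe', 'qjto'->'Qjto'
Result: Vppolw Whomgl Mpe Qjto


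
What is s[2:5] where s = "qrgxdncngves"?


Input string: 'qrgxdncngves'
Operation: slice [2:5]
Extract characters: s[2]='g', s[3]='x', s[4]='d'
Result: gxd


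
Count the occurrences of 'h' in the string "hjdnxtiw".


Input string: 'hjdnxtiw'
Target character: 'h'
Scan each position: s[0]='h'
Matches found at indices: 0
Total: 1


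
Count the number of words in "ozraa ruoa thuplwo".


Input string: 'ozraa ruoa thuplwo'
Operation: split by spaces
Words found: 'ozraa', 'ruoa', 'thuplwo'
Word count: 3


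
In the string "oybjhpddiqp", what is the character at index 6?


Input string: 'oybjhpddiqp'
Operation: get character at index 6
Index mapping: s[0]='o', s[1]='y', s[2]='b', s[3]='j', s[4]='h', s[5]='p', s[6]='d'
Result: 'd'


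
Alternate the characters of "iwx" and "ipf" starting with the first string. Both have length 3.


String 1: 'iwx'
String 2: 'ipf'
Operation: alternate characters
Pairs: 'i'+'i', 'w'+'p', 'x'+'f'
Result: iiwpxf


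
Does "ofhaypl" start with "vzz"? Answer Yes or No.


Input string: 'ofhaypl'
Prefix to check: 'vzz'
First 3 characters of input: 'ofh'
Match: False
Result: No


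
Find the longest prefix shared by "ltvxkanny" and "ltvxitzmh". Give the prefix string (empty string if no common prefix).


String 1: 'ltvxkanny'
String 2: 'ltvxitzmh'
Compare position by position:
pos 0: 'l' vs 'l' match
pos 1: 't' vs 't' match
pos 2: 'v' vs 'v' match
pos 3: 'x' vs 'x' match
pos 4: 'k' vs 'i' differ -> stop
Longest common prefix: "ltvx" (length 4)


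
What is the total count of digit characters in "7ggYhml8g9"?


Input string: '7ggYhml8g9'
Operation: count digit characters (0-9)
Scan: '7'(digit), 'g', 'g', 'Y', 'h', 'm', 'l', '8'(digit), 'g', '9'(digit)
Digits found: 3
Result: 3


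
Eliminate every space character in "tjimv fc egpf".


Input string: 'tjimv fc egpf'
Operation: remove all spaces
Words: 'tjimv', 'fc', 'egpf'
Join without spaces: tjimvfcegpf


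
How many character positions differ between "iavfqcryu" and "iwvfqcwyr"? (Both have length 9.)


String 1: 'iavfqcryu'
String 2: 'iwvfqcwyr'
Compare each position: pos 0: 'i'=='i', pos 1: 'a'!='w', pos 2: 'v'=='v', pos 3: 'f'=='f', pos 4: 'q'=='q', pos 5: 'c'=='c', pos 6: 'r'!='w', pos 7: 'y'=='y', pos 8: 'u'!='r'
Differing positions: 3
Hamming distance: 3


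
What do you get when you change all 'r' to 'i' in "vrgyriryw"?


Input string: 'vrgyriryw'
Operation: replace 'r' with 'i'
Positions of 'r': 1, 4, 6
After replacement: vigyiiiyw
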